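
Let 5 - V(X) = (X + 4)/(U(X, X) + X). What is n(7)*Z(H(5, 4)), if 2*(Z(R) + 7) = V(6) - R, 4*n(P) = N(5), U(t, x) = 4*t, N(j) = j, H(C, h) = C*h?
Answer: -55/3 ≈ -18.333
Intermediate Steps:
n(P) = 5/4 (n(P) = (¼)*5 = 5/4)
V(X) = 5 - (4 + X)/(5*X) (V(X) = 5 - (X + 4)/(4*X + X) = 5 - (4 + X)/(5*X))
Z(R) = -14/3 - R/2 (Z(R) = -7 + ((⅘)*(-1 + 6*6)/6 - R)/2 = -7 + ((⅘)*(⅙)*(-1 + 36) - R)/2 = -7 + ((⅘)*(⅙)*35 - R)/2 = -7 + (14/3 - R)/2 = -7 + (7/3 - R/2) = -14/3 - R/2)
n(7)*Z(H(5, 4)) = 5*(-14/3 - 5*4/2)/4 = 5*(-14/3 - ½*20)/4 = 5*(-14/3 - 10)/4 = (5/4)*(-44/3) = -55/3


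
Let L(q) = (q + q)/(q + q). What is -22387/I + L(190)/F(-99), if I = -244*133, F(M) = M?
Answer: 35801/52668 ≈ 0.67975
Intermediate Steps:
L(q) = 1 (L(q) = (2*q)/((2*q)) = (2*q)*(1/(2*q)) = 1)
I = -32452
-22387/I + L(190)/F(-99) = -22387/(-32452) + 1/(-99) = -22387*(-1/32452) + 1*(-1/99) = 367/532 - 1/99 = 35801/52668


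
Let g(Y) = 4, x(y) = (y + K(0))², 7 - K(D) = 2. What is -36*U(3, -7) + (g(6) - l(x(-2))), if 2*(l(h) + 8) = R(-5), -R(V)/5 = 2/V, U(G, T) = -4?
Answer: 155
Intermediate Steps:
K(D) = 5 (K(D) = 7 - 1*2 = 7 - 2 = 5)
R(V) = -10/V
x(y) = (5 + y)² (x(y) = (y + 5)² = (5 + y)²)
l(h) = -7 (l(h) = -8 + (-10/(-5))/2 = -8 + (-10*(-⅕))/2 = -8 + (½)*2 = -8 + 1 = -7)
-36*U(3, -7) + (g(6) - l(x(-2))) = -36*(-4) + (4 - 1*(-7)) = 144 + (4 + 7) = 144 + 11 = 155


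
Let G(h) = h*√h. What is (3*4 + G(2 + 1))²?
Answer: 171 + 72*√3 ≈ 295.71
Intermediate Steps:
G(h) = h^(3/2)
(3*4 + G(2 + 1))² = (3*4 + (2 + 1)^(3/2))² = (12 + 3^(3/2))² = (12 + 3*√3)²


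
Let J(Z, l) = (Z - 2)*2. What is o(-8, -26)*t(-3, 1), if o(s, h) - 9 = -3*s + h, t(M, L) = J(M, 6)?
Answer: -70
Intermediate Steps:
J(Z, l) = -4 + 2*Z (J(Z, l) = (-2 + Z)*2 = -4 + 2*Z)
t(M, L) = -4 + 2*M
o(s, h) = 9 + h - 3*s (o(s, h) = 9 + (-3*s + h) = 9 + (h - 3*s) = 9 + h - 3*s)
o(-8, -26)*t(-3, 1) = (9 - 26 - 3*(-8))*(-4 + 2*(-3)) = (9 - 26 + 24)*(-4 - 6) = 7*(-10) = -70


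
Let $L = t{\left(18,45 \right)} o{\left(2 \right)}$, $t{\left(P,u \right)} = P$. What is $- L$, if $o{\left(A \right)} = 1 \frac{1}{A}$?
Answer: $-9$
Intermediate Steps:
$o{\left(A \right)} = \frac{1}{A}$
$L = 9$ ($L = \frac{18}{2} = 18 \cdot \frac{1}{2} = 9$)
$- L = \left(-1\right) 9 = -9$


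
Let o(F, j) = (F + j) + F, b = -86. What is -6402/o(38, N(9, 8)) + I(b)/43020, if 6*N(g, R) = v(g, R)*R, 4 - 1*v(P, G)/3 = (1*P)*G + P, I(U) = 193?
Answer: 8608088/311895 ≈ 27.599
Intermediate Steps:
v(P, G) = 12 - 3*P - 3*G*P (v(P, G) = 12 - 3*((1*P)*G + P) = 12 - 3*(P*G + P) = 12 - 3*(G*P + P) = 12 - 3*(P + G*P) = 12 + (-3*P - 3*G*P) = 12 - 3*P - 3*G*P)
N(g, R) = R*(12 - 3*g - 3*R*g)/6 (N(g, R) = ((12 - 3*g - 3*R*g)*R)/6 = (R*(12 - 3*g - 3*R*g))/6 = R*(12 - 3*g - 3*R*g)/6)
o(F, j) = j + 2*F
-6402/o(38, N(9, 8)) + I(b)/43020 = -6402/((½)*8*(4 - 1*9 - 1*8*9) + 2*38) + 193/43020 = -6402/((½)*8*(4 - 9 - 72) + 76) + 193*(1/43020) = -6402/((½)*8*(-77) + 76) + 193/43020 = -6402/(-308 + 76) + 193/43020 = -6402/(-232) + 193/43020 = -6402*(-1/232) + 193/43020 = 3201/116 + 193/43020 = 8608088/311895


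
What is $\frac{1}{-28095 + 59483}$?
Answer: $\frac{1}{31388} \approx 3.1859 \cdot 10^{-5}$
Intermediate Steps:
$\frac{1}{-28095 + 59483} = \frac{1}{31388}$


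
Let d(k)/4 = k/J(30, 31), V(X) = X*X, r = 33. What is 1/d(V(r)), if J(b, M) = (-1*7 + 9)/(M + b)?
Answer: 1/132858 ≈ 7.5268e-6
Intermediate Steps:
J(b, M) = 2/(M + b) (J(b, M) = (-7 + 9)/(M + b) = 2/(M + b))
V(X) = X**2
d(k) = 122*k (d(k) = 4*(k/((2/(31 + 30)))) = 4*(k/((2/61))) = 4*(k/((2*(1/61)))) = 4*(k/(2/61)) = 4*(k*(61/2)) = 4*(61*k/2) = 122*k)
1/d(V(r)) = 1/(122*33**2) = 1/(122*1089) = 1/132858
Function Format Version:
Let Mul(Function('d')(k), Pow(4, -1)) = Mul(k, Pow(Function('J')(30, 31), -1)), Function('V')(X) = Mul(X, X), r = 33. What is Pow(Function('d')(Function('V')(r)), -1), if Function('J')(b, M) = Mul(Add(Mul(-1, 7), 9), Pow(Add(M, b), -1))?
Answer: Rational(1, 132858) ≈ 7.5268e-6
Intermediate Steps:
Function('J')(b, M) = Mul(2, Pow(Add(M, b), -1)) (Function('J')(b, M) = Mul(Add(-7, 9), Pow(Add(M, b), -1)) = Mul(2, Pow(Add(M, b), -1)))
Function('V')(X) = Pow(X, 2)
Function('d')(k) = Mul(122, k) (Function('d')(k) = Mul(4, Mul(k, Pow(Mul(2, Pow(Add(31, 30), -1)), -1))) = Mul(4, Mul(k, Pow(Mul(2, Pow(61, -1)), -1))) = Mul(4, Mul(k, Pow(Mul(2, Rational(1, 61)), -1))) = Mul(4, Mul(k, Pow(Rational(2, 61), -1))) = Mul(4, Mul(k, Rational(61, 2))) = Mul(4, Mul(Rational(61, 2), k)) = Mul(122, k))
Pow(Function('d')(Function('V')(r)), -1) = Pow(Mul(122, Pow(33, 2)), -1) = Pow(Mul(122, 1089), -1) = Pow(132858, -1) = Rational(1, 132858)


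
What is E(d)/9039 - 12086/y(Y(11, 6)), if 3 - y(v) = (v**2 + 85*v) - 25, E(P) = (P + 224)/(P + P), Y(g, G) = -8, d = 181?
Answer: -71642314/3817471 ≈ -18.767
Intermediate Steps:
E(P) = (224 + P)/(2*P) (E(P) = (224 + P)/((2*P)) = (224 + P)*(1/(2*P)) = (224 + P)/(2*P))
y(v) = 28 - v**2 - 85*v (y(v) = 3 - ((v**2 + 85*v) - 25) = 3 - (-25 + v**2 + 85*v) = 3 + (25 - v**2 - 85*v) = 28 - v**2 - 85*v)
E(d)/9039 - 12086/y(Y(11, 6)) = ((1/2)*(224 + 181)/181)/9039 - 12086/(28 - 1*(-8)**2 - 85*(-8)) = ((1/2)*(1/181)*405)*(1/9039) - 12086/(28 - 1*64 + 680) = (405/362)*(1/9039) - 12086/(28 - 64 + 680) = 135/1090706 - 12086/644 = 135/1090706 - 12086*1/644 = 135/1090706 - 6043/322 = -71642314/3817471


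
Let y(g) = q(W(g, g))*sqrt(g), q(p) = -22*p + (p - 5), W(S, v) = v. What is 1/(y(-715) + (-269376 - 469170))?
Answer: -369273/353269882808 - 7505*I*sqrt(715)/353269882808 ≈ -1.0453e-6 - 5.6806e-7*I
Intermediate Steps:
q(p) = -5 - 21*p (q(p) = -22*p + (-5 + p) = -5 - 21*p)
y(g) = sqrt(g)*(-5 - 21*g) (y(g) = (-5 - 21*g)*sqrt(g) = sqrt(g)*(-5 - 21*g))
1/(y(-715) + (-269376 - 469170)) = 1/(sqrt(-715)*(-5 - 21*(-715)) + (-269376 - 469170)) = 1/((I*sqrt(715))*(-5 + 15015) - 738546) = 1/((I*sqrt(715))*15010 - 738546) = 1/(15010*I*sqrt(715) - 738546) = 1/(-738546 + 15010*I*sqrt(715))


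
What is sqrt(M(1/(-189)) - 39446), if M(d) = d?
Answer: I*sqrt(156561195)/63 ≈ 198.61*I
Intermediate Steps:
sqrt(M(1/(-189)) - 39446) = sqrt(1/(-189) - 39446) = sqrt(-1/189 - 39446) = sqrt(-7455295/189) = I*sqrt(156561195)/63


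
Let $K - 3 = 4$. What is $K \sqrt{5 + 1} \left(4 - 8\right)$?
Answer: $- 28 \sqrt{6} \approx -68.586$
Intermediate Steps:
$K = 7$ ($K = 3 + 4 = 7$)
$K \sqrt{5 + 1} \left(4 - 8\right) = 7 \sqrt{5 + 1} \left(4 - 8\right) = 7 \sqrt{6} \left(4 - 8\right) = 7 \sqrt{6} \left(-4\right) = - 28 \sqrt{6}$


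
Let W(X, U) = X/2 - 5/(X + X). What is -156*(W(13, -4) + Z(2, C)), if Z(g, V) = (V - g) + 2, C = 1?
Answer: -1140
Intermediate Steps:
W(X, U) = X/2 - 5/(2*X) (W(X, U) = X*(1/2) - 5*1/(2*X) = X/2 - 5/(2*X))
Z(g, V) = 2 + V - g
-156*(W(13, -4) + Z(2, C)) = -156*((1/2)*(-5 + 13**2)/13 + (2 + 1 - 1*2)) = -156*((1/2)*(1/13)*(-5 + 169) + (2 + 1 - 2)) = -156*((1/2)*(1/13)*164 + 1) = -156*(82/13 + 1) = -156*95/13 = -1140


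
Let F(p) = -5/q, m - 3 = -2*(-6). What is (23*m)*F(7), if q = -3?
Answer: 575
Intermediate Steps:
m = 15 (m = 3 - 2*(-6) = 3 + 12 = 15)
F(p) = 5/3 (F(p) = -5/(-3) = -5*(-⅓) = 5/3)
(23*m)*F(7) = (23*15)*(5/3) = 345*(5/3) = 575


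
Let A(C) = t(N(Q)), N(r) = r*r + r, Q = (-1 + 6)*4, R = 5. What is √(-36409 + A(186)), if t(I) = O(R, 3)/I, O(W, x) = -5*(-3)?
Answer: I*√7136157/14 ≈ 190.81*I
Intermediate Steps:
Q = 20 (Q = 5*4 = 20)
N(r) = r + r² (N(r) = r² + r = r + r²)
O(W, x) = 15
t(I) = 15/I
A(C) = 1/28 (A(C) = 15/((20*(1 + 20))) = 15/((20*21)) = 15/420 = 15*(1/420) = 1/28)
√(-36409 + A(186)) = √(-36409 + 1/28) = √(-1019451/28) = I*√7136157/14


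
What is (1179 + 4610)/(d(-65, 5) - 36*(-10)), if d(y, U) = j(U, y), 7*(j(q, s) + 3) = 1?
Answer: 40523/2500 ≈ 16.209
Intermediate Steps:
j(q, s) = -20/7 (j(q, s) = -3 + (⅐)*1 = -3 + ⅐ = -20/7)
d(y, U) = -20/7
(1179 + 4610)/(d(-65, 5) - 36*(-10)) = (1179 + 4610)/(-20/7 - 36*(-10)) = 5789/(-20/7 + 360) = 5789/(2500/7) = 5789*(7/2500) = 40523/2500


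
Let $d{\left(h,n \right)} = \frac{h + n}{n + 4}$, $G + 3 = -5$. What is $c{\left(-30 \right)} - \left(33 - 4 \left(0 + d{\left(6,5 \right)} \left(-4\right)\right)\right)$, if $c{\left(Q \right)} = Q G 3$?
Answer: $\frac{6007}{9} \approx 667.44$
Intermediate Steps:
$G = -8$ ($G = -3 - 5 = -8$)
$d{\left(h,n \right)} = \frac{h + n}{4 + n}$
$c{\left(Q \right)} = - 24 Q$ ($c{\left(Q \right)} = Q \left(-8\right) 3 = - 8 Q 3 = - 24 Q$)
$c{\left(-30 \right)} - \left(33 - 4 \left(0 + d{\left(6,5 \right)} \left(-4\right)\right)\right) = \left(-24\right) \left(-30\right) - \left(33 - 4 \left(0 + \frac{6 + 5}{4 + 5} \left(-4\right)\right)\right) = 720 - \left(33 - 4 \left(0 + \frac{1}{9} \cdot 11 \left(-4\right)\right)\right) = 720 - \left(33 - 4 \left(0 + \frac{11}{9} \left(-4\right)\right)\right) = 720 - \left(33 - 4 \left(0 - \frac{44}{9}\right)\right) = 720 - \left(33 - - \frac{176}{9}\right) = 720 - \left(33 + \frac{176}{9}\right) = 720 - \frac{473}{9} = \frac{6007}{9}$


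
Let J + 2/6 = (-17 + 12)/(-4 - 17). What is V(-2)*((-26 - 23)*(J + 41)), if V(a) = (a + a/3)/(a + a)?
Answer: -12026/9 ≈ -1336.2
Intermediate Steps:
J = -2/21 (J = -1/3 + (-17 + 12)/(-4 - 17) = -1/3 - 5/(-21) = -1/3 - 5*(-1/21) = -1/3 + 5/21 = -2/21 ≈ -0.095238)
V(a) = 2/3 (V(a) = (a + a*(1/3))/((2*a)) = (a + a/3)*(1/(2*a)) = (4*a/3)*(1/(2*a)) = 2/3)
V(-2)*((-26 - 23)*(J + 41)) = 2*((-26 - 23)*(-2/21 + 41))/3 = 2*(-49*859/21)/3 = (2/3)*(-6013/3) = -12026/9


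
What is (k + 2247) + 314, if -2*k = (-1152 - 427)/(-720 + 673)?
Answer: 239155/94 ≈ 2544.2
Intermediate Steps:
k = -1579/94 (k = -(-1152 - 427)/(2*(-720 + 673)) = -(-1579)/(2*(-47)) = -(-1579)*(-1)/(2*47) = -½*1579/47 = -1579/94 ≈ -16.798)
(k + 2247) + 314 = (-1579/94 + 2247) + 314 = 209639/94 + 314 = 239155/94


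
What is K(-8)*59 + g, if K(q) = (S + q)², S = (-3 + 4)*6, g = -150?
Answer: 86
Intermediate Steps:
S = 6 (S = 1*6 = 6)
K(q) = (6 + q)²
K(-8)*59 + g = (6 - 8)²*59 - 150 = (-2)²*59 - 150 = 4*59 - 150 = 236 - 150 = 86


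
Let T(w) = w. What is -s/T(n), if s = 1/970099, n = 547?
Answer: -1/530644153 ≈ -1.8845e-9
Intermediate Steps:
s = 1/970099 ≈ 1.0308e-6
-s/T(n) = -1/(970099*547) = -1*1/530644153 = -1/530644153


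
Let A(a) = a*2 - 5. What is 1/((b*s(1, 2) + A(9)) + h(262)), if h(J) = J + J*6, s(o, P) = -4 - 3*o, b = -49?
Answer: 1/2190 ≈ 0.00045662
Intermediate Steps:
A(a) = -5 + 2*a (A(a) = 2*a - 5 = -5 + 2*a)
h(J) = 7*J (h(J) = J + 6*J = 7*J)
1/((b*s(1, 2) + A(9)) + h(262)) = 1/((-49*(-4 - 3*1) + (-5 + 2*9)) + 7*262) = 1/((-49*(-4 - 3) + (-5 + 18)) + 1834) = 1/((-49*(-7) + 13) + 1834) = 1/((343 + 13) + 1834) = 1/(356 + 1834) = 1/2190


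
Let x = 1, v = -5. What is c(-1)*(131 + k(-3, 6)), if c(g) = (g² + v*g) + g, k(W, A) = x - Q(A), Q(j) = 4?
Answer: 640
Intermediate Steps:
k(W, A) = -3 (k(W, A) = 1 - 1*4 = 1 - 4 = -3)
c(g) = g² - 4*g (c(g) = (g² - 5*g) + g = g² - 4*g)
c(-1)*(131 + k(-3, 6)) = (-(-4 - 1))*(131 - 3) = -1*(-5)*128 = 5*128 = 640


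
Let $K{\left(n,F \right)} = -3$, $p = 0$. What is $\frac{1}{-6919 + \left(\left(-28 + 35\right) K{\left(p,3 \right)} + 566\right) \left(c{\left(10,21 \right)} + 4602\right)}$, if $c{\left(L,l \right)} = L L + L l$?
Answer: $\frac{1}{2670121} \approx 3.7451 \cdot 10^{-7}$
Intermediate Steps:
$c{\left(L,l \right)} = L^{2} + L l$
$\frac{1}{-6919 + \left(\left(-28 + 35\right) K{\left(p,3 \right)} + 566\right) \left(c{\left(10,21 \right)} + 4602\right)} = \frac{1}{-6919 + \left(\left(-28 + 35\right) \left(-3\right) + 566\right) \left(10 \left(10 + 21\right) + 4602\right)} = \frac{1}{-6919 + \left(7 \left(-3\right) + 566\right) \left(10 \cdot 31 + 4602\right)} = \frac{1}{-6919 + \left(-21 + 566\right) \left(310 + 4602\right)} = \frac{1}{-6919 + 545 \cdot 4912} = \frac{1}{-6919 + 2677040} = \frac{1}{2670121}$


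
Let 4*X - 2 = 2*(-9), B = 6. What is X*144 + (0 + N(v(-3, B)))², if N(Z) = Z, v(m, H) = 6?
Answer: -540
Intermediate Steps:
X = -4 (X = ½ + (2*(-9))/4 = ½ + (¼)*(-18) = ½ - 9/2 = -4)
X*144 + (0 + N(v(-3, B)))² = -4*144 + (0 + 6)² = -576 + 6² = -576 + 36 = -540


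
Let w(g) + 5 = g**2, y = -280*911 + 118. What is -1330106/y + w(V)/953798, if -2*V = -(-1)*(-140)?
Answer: 634950240789/121591122838 ≈ 5.2220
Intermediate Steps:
y = -254962 (y = -255080 + 118 = -254962)
V = 70 (V = -(-1)*(-1*(-140))/2 = -(-1)*140/2 = -1/2*(-140) = 70)
w(g) = -5 + g**2
-1330106/y + w(V)/953798 = -1330106/(-254962) + (-5 + 70**2)/953798 = -1330106*(-1/254962) + (-5 + 4900)*(1/953798) = 665053/127481 + 4895*(1/953798) = 665053/127481 + 4895/953798 = 634950240789/121591122838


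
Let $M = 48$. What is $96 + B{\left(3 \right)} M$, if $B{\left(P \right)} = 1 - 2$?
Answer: $48$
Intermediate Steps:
$B{\left(P \right)} = -1$
$96 + B{\left(3 \right)} M = 96 - 48 = 48$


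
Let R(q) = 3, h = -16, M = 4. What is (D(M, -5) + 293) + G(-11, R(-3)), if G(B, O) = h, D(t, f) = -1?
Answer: 276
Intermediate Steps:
G(B, O) = -16
(D(M, -5) + 293) + G(-11, R(-3)) = (-1 + 293) - 16 = 292 - 16 = 276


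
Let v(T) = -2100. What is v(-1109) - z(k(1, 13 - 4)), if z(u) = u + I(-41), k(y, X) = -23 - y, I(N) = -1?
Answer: -2075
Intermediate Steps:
z(u) = -1 + u (z(u) = u - 1 = -1 + u)
v(-1109) - z(k(1, 13 - 4)) = -2100 - (-1 + (-23 - 1*1)) = -2100 - (-1 + (-23 - 1)) = -2100 - (-1 - 24) = -2100 - 1*(-25) = -2100 + 25 = -2075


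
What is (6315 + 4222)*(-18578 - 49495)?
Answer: -717285201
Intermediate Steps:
(6315 + 4222)*(-18578 - 49495) = 10537*(-68073) = -717285201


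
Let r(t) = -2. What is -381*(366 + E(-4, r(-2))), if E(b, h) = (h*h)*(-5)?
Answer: -131826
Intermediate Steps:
E(b, h) = -5*h² (E(b, h) = h²*(-5) = -5*h²)
-381*(366 + E(-4, r(-2))) = -381*(366 - 5*(-2)²) = -381*(366 - 5*4) = -381*(366 - 20) = -381*346 = -131826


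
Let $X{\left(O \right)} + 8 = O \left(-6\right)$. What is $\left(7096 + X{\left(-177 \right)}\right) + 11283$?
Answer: $19433$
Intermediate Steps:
$X{\left(O \right)} = -8 - 6 O$ ($X{\left(O \right)} = -8 + O \left(-6\right) = -8 - 6 O$)
$\left(7096 + X{\left(-177 \right)}\right) + 11283 = \left(7096 - -1054\right) + 11283 = \left(7096 + \left(-8 + 1062\right)\right) + 11283 = \left(7096 + 1054\right) + 11283 = 8150 + 11283 = 19433$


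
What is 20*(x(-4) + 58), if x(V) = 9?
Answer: 1340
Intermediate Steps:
20*(x(-4) + 58) = 20*(9 + 58) = 20*67 = 1340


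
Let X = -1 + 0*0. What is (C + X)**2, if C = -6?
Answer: 49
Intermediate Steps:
X = -1 (X = -1 + 0 = -1)
(C + X)**2 = (-6 - 1)**2 = (-7)**2 = 49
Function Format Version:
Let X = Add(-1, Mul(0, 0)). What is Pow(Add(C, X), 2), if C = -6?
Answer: 49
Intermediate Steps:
X = -1 (X = Add(-1, 0) = -1)
Pow(Add(C, X), 2) = Pow(Add(-6, -1), 2) = Pow(-7, 2) = 49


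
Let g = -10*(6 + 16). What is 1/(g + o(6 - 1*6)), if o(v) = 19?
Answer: -1/201 ≈ -0.0049751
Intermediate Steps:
g = -220 (g = -10*22 = -220)
1/(g + o(6 - 1*6)) = 1/(-220 + 19) = 1/(-201) = -1/201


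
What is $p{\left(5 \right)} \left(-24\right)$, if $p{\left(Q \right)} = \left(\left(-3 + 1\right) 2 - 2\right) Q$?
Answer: $720$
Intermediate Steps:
$p{\left(Q \right)} = - 6 Q$ ($p{\left(Q \right)} = \left(\left(-2\right) 2 - 2\right) Q = \left(-4 - 2\right) Q = - 6 Q$)
$p{\left(5 \right)} \left(-24\right) = \left(-6\right) 5 \left(-24\right) = \left(-30\right) \left(-24\right) = 720$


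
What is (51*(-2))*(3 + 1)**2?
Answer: -1632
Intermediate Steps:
(51*(-2))*(3 + 1)**2 = -102*4**2 = -102*16 = -1632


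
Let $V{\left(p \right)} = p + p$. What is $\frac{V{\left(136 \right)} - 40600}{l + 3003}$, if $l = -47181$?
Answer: $\frac{20164}{22089} \approx 0.91285$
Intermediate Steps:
$V{\left(p \right)} = 2 p$
$\frac{V{\left(136 \right)} - 40600}{l + 3003} = \frac{2 \cdot 136 - 40600}{-47181 + 3003} = \frac{272 - 40600}{-44178} = \left(-40328\right) \left(- \frac{1}{44178}\right) = \frac{20164}{22089}$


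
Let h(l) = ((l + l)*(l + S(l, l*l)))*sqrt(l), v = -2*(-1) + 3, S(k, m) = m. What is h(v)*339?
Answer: 101700*sqrt(5) ≈ 2.2741e+5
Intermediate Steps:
v = 5 (v = 2 + 3 = 5)
h(l) = 2*l**(3/2)*(l + l**2) (h(l) = ((l + l)*(l + l*l))*sqrt(l) = ((2*l)*(l + l**2))*sqrt(l) = (2*l*(l + l**2))*sqrt(l) = 2*l**(3/2)*(l + l**2))
h(v)*339 = (2*5**(5/2)*(1 + 5))*339 = (2*(25*sqrt(5))*6)*339 = (300*sqrt(5))*339 = 101700*sqrt(5)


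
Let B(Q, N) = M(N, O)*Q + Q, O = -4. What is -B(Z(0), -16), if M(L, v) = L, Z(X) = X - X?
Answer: 0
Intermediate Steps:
Z(X) = 0
B(Q, N) = Q + N*Q (B(Q, N) = N*Q + Q = Q + N*Q)
-B(Z(0), -16) = -0*(1 - 16) = -0*(-15) = -1*0 = 0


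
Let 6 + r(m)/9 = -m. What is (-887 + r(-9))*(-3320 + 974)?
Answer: 2017560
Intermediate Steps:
r(m) = -54 - 9*m (r(m) = -54 + 9*(-m) = -54 - 9*m)
(-887 + r(-9))*(-3320 + 974) = (-887 + (-54 - 9*(-9)))*(-3320 + 974) = (-887 + (-54 + 81))*(-2346) = (-887 + 27)*(-2346) = -860*(-2346) = 2017560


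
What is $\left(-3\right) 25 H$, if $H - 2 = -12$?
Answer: $750$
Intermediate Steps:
$H = -10$ ($H = 2 - 12 = -10$)
$\left(-3\right) 25 H = \left(-3\right) 25 \left(-10\right) = \left(-75\right) \left(-10\right) = 750$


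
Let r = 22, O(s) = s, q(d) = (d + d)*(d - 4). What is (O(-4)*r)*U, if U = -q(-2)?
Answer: 2112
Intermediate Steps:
q(d) = 2*d*(-4 + d) (q(d) = (2*d)*(-4 + d) = 2*d*(-4 + d))
U = -24 (U = -2*(-2)*(-4 - 2) = -2*(-2)*(-6) = -1*24 = -24)
(O(-4)*r)*U = -4*22*(-24) = -88*(-24) = 2112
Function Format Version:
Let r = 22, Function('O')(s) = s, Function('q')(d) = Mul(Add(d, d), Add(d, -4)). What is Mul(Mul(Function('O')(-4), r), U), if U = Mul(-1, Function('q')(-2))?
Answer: 2112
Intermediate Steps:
Function('q')(d) = Mul(2, d, Add(-4, d)) (Function('q')(d) = Mul(Mul(2, d), Add(-4, d)) = Mul(2, d, Add(-4, d)))
U = -24 (U = Mul(-1, Mul(2, -2, Add(-4, -2))) = Mul(-1, Mul(2, -2, -6)) = Mul(-1, 24) = -24)
Mul(Mul(Function('O')(-4), r), U) = Mul(Mul(-4, 22), -24) = Mul(-88, -24) = 2112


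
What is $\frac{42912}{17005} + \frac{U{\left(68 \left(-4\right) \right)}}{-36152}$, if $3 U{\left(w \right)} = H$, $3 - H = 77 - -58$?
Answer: $\frac{388025711}{153691190} \approx 2.5247$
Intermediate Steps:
$H = -132$ ($H = 3 - \left(77 - -58\right) = 3 - \left(77 + 58\right) = 3 - 135 = -132$)
$U{\left(w \right)} = -44$ ($U{\left(w \right)} = \frac{1}{3} \left(-132\right) = -44$)
$\frac{42912}{17005} + \frac{U{\left(68 \left(-4\right) \right)}}{-36152} = \frac{42912}{17005} - \frac{44}{-36152} = 42912 \cdot \frac{1}{17005} - - \frac{11}{9038} = \frac{42912}{17005} + \frac{11}{9038} = \frac{388025711}{153691190}$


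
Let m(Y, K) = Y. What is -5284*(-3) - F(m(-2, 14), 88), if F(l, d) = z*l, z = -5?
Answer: 15842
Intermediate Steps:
F(l, d) = -5*l
-5284*(-3) - F(m(-2, 14), 88) = -5284*(-3) - (-5)*(-2) = 15852 - 1*10 = 15852 - 10 = 15842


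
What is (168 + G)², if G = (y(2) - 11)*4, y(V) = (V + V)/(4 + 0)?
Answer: 16384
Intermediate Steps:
y(V) = V/2 (y(V) = (2*V)/4 = (2*V)*(¼) = V/2)
G = -40 (G = ((½)*2 - 11)*4 = (1 - 11)*4 = -10*4 = -40)
(168 + G)² = (168 - 40)² = 128² = 16384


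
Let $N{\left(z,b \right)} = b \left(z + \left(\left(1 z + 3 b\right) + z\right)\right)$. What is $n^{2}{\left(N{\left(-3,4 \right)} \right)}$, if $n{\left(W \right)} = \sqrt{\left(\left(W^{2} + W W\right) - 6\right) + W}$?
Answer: $294$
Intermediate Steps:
$N{\left(z,b \right)} = b \left(3 b + 3 z\right)$ ($N{\left(z,b \right)} = b \left(z + \left(\left(z + 3 b\right) + z\right)\right) = b \left(z + \left(2 z + 3 b\right)\right) = b \left(3 b + 3 z\right)$)
$n{\left(W \right)} = \sqrt{-6 + W + 2 W^{2}}$ ($n{\left(W \right)} = \sqrt{\left(\left(W^{2} + W^{2}\right) - 6\right) + W} = \sqrt{\left(2 W^{2} - 6\right) + W} = \sqrt{\left(-6 + 2 W^{2}\right) + W} = \sqrt{-6 + W + 2 W^{2}}$)
$n^{2}{\left(N{\left(-3,4 \right)} \right)} = \left(\sqrt{-6 + 3 \cdot 4 \left(4 - 3\right) + 2 \left(3 \cdot 4 \left(4 - 3\right)\right)^{2}}\right)^{2} = \left(\sqrt{-6 + 3 \cdot 4 \cdot 1 + 2 \left(3 \cdot 4 \cdot 1\right)^{2}}\right)^{2} = \left(\sqrt{-6 + 12 + 2 \cdot 12^{2}}\right)^{2} = \left(\sqrt{-6 + 12 + 2 \cdot 144}\right)^{2} = \left(\sqrt{-6 + 12 + 288}\right)^{2} = \left(\sqrt{294}\right)^{2} = \left(7 \sqrt{6}\right)^{2} = 294$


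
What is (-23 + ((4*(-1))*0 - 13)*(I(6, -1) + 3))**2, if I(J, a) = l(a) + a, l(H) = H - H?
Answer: 2401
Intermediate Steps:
l(H) = 0
I(J, a) = a (I(J, a) = 0 + a = a)
(-23 + ((4*(-1))*0 - 13)*(I(6, -1) + 3))**2 = (-23 + ((4*(-1))*0 - 13)*(-1 + 3))**2 = (-23 + (-4*0 - 13)*2)**2 = (-23 + (0 - 13)*2)**2 = (-23 - 13*2)**2 = (-23 - 26)**2 = (-49)**2 = 2401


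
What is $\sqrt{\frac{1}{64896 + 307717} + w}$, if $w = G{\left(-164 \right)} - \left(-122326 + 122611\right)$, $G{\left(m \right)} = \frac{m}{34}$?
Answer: $\frac{i \sqrt{11629136956998514}}{6334421} \approx 17.024 i$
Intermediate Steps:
$G{\left(m \right)} = \frac{m}{34}$ ($G{\left(m \right)} = m \frac{1}{34} = \frac{m}{34}$)
$w = - \frac{4927}{17}$ ($w = \frac{1}{34} \left(-164\right) - \left(-122326 + 122611\right) = - \frac{82}{17} - 285 = - \frac{4927}{17} \approx -289.82$)
$\sqrt{\frac{1}{64896 + 307717} + w} = \sqrt{\frac{1}{64896 + 307717} - \frac{4927}{17}} = \sqrt{\frac{1}{372613} - \frac{4927}{17}} = \sqrt{- \frac{1835864234}{6334421}} = \frac{i \sqrt{11629136956998514}}{6334421}$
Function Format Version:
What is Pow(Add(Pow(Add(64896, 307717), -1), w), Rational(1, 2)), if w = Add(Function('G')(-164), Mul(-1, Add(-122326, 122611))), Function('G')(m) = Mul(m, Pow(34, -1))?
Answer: Mul(Rational(1, 6334421), I, Pow(11629136956998514, Rational(1, 2))) ≈ Mul(17.024, I)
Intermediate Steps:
Function('G')(m) = Mul(Rational(1, 34), m) (Function('G')(m) = Mul(m, Rational(1, 34)) = Mul(Rational(1, 34), m))
w = Rational(-4927, 17) (w = Add(Mul(Rational(1, 34), -164), Mul(-1, Add(-122326, 122611))) = Add(Rational(-82, 17), Mul(-1, 285)) = Add(Rational(-82, 17), -285) = Rational(-4927, 17) ≈ -289.82)
Pow(Add(Pow(Add(64896, 307717), -1), w), Rational(1, 2)) = Pow(Add(Pow(Add(64896, 307717), -1), Rational(-4927, 17)), Rational(1, 2)) = Pow(Add(Pow(372613, -1), Rational(-4927, 17)), Rational(1, 2)) = Pow(Add(Rational(1, 372613), Rational(-4927, 17)), Rational(1, 2)) = Pow(Rational(-1835864234, 6334421), Rational(1, 2)) = Mul(Rational(1, 6334421), I, Pow(11629136956998514, Rational(1, 2)))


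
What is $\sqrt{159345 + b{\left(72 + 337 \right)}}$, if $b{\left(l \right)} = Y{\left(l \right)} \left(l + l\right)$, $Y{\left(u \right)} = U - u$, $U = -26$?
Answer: $i \sqrt{196485} \approx 443.27 i$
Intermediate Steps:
$Y{\left(u \right)} = -26 - u$
$b{\left(l \right)} = 2 l \left(-26 - l\right)$ ($b{\left(l \right)} = \left(-26 - l\right) \left(l + l\right) = \left(-26 - l\right) 2 l = 2 l \left(-26 - l\right)$)
$\sqrt{159345 + b{\left(72 + 337 \right)}} = \sqrt{159345 - 2 \left(72 + 337\right) \left(26 + \left(72 + 337\right)\right)} = \sqrt{159345 - 818 \left(26 + 409\right)} = \sqrt{159345 - 818 \cdot 435} = \sqrt{159345 - 355830} = \sqrt{-196485} = i \sqrt{196485}$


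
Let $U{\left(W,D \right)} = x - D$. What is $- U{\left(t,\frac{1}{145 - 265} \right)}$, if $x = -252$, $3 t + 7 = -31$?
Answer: $\frac{30239}{120} \approx 251.99$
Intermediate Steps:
$t = - \frac{38}{3}$ ($t = - \frac{7}{3} + \frac{1}{3} \left(-31\right) = - \frac{7}{3} - \frac{31}{3} = - \frac{38}{3} \approx -12.667$)
$U{\left(W,D \right)} = -252 - D$
$- U{\left(t,\frac{1}{145 - 265} \right)} = - (-252 - \frac{1}{145 - 265}) = - (-252 - \frac{1}{-120}) = - (-252 - - \frac{1}{120}) = - (-252 + \frac{1}{120}) = \left(-1\right) \left(- \frac{30239}{120}\right) = \frac{30239}{120}$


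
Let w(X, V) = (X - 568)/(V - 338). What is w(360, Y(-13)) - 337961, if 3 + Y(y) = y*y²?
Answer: -428872405/1269 ≈ -3.3796e+5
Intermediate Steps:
Y(y) = -3 + y³ (Y(y) = -3 + y*y² = -3 + y³)
w(X, V) = (-568 + X)/(-338 + V)
w(360, Y(-13)) - 337961 = (-568 + 360)/(-338 + (-3 + (-13)³)) - 337961 = -208/(-338 + (-3 - 2197)) - 337961 = -208/(-338 - 2200) - 337961 = -208/(-2538) - 337961 = -1/2538*(-208) - 337961 = 104/1269 - 337961 = -428872405/1269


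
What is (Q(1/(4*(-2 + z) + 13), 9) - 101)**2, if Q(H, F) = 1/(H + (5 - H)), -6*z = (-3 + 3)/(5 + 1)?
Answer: 254016/25 ≈ 10161.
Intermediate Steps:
z = 0 (z = -(-3 + 3)/(6*(5 + 1)) = -0/6 = -1/6*0 = 0)
Q(H, F) = 1/5
(Q(1/(4*(-2 + z) + 13), 9) - 101)**2 = (1/5 - 101)**2 = (-504/5)**2 = 254016/25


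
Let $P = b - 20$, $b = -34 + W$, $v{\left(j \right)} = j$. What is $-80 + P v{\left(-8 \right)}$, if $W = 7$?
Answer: $296$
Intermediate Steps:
$b = -27$ ($b = -34 + 7 = -27$)
$P = -47$ ($P = -27 - 20 = -47$)
$-80 + P v{\left(-8 \right)} = -80 - -376 = -80 + 376 = 296$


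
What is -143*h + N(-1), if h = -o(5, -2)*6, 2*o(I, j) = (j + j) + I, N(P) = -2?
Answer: 427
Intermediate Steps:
o(I, j) = j + I/2 (o(I, j) = ((j + j) + I)/2 = (2*j + I)/2 = (I + 2*j)/2 = j + I/2)
h = -3 (h = -(-2 + (½)*5)*6 = -(-2 + 5/2)*6 = -1*½*6 = -½*6 = -3)
-143*h + N(-1) = -143*(-3) - 2 = 429 - 2 = 427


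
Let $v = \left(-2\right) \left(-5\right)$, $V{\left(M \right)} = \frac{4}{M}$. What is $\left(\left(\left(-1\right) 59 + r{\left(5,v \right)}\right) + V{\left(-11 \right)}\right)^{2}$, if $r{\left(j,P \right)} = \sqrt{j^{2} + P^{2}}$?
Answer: $\frac{441534}{121} - \frac{6530 \sqrt{5}}{11} \approx 2321.6$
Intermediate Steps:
$v = 10$
$r{\left(j,P \right)} = \sqrt{P^{2} + j^{2}}$
$\left(\left(\left(-1\right) 59 + r{\left(5,v \right)}\right) + V{\left(-11 \right)}\right)^{2} = \left(\left(\left(-1\right) 59 + \sqrt{10^{2} + 5^{2}}\right) + \frac{4}{-11}\right)^{2} = \left(\left(-59 + \sqrt{100 + 25}\right) + 4 \left(- \frac{1}{11}\right)\right)^{2} = \left(\left(-59 + \sqrt{125}\right) - \frac{4}{11}\right)^{2} = \left(\left(-59 + 5 \sqrt{5}\right) - \frac{4}{11}\right)^{2} = \left(- \frac{653}{11} + 5 \sqrt{5}\right)^{2}$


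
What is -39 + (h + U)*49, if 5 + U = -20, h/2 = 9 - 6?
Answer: -970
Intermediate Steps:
h = 6 (h = 2*(9 - 6) = 2*3 = 6)
U = -25 (U = -5 - 20 = -25)
-39 + (h + U)*49 = -39 + (6 - 25)*49 = -39 - 19*49 = -39 - 931 = -970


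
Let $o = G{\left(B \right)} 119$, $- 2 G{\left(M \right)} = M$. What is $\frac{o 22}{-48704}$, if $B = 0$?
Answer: $0$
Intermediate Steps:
$G{\left(M \right)} = - \frac{M}{2}$
$o = 0$ ($o = \left(- \frac{1}{2}\right) 0 \cdot 119 = 0 \cdot 119 = 0$)
$\frac{o 22}{-48704} = \frac{0 \cdot 22}{-48704} = 0 \left(- \frac{1}{48704}\right) = 0$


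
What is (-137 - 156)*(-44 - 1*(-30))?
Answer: 4102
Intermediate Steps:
(-137 - 156)*(-44 - 1*(-30)) = -293*(-44 + 30) = -293*(-14) = 4102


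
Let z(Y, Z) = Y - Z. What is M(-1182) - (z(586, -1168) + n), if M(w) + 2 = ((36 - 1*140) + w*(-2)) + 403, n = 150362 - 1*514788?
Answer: 365333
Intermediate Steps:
n = -364426 (n = 150362 - 514788 = -364426)
M(w) = 297 - 2*w (M(w) = -2 + (((36 - 1*140) + w*(-2)) + 403) = -2 + (((36 - 140) - 2*w) + 403) = -2 + ((-104 - 2*w) + 403) = -2 + (299 - 2*w) = 297 - 2*w)
M(-1182) - (z(586, -1168) + n) = (297 - 2*(-1182)) - ((586 - 1*(-1168)) - 364426) = (297 + 2364) - ((586 + 1168) - 364426) = 2661 - (1754 - 364426) = 2661 - 1*(-362672) = 2661 + 362672 = 365333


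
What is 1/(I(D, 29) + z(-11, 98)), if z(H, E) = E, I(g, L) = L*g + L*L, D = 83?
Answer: 1/3346 ≈ 0.00029886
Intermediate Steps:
I(g, L) = L² + L*g (I(g, L) = L*g + L² = L² + L*g)
1/(I(D, 29) + z(-11, 98)) = 1/(29*(29 + 83) + 98) = 1/(29*112 + 98) = 1/(3248 + 98) = 1/3346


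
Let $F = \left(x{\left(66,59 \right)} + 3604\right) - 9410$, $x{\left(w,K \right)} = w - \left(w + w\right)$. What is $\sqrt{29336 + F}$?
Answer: $2 \sqrt{5866} \approx 153.18$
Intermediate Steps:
$x{\left(w,K \right)} = - w$ ($x{\left(w,K \right)} = w - 2 w = - w$)
$F = -5872$ ($F = \left(\left(-1\right) 66 + 3604\right) - 9410 = \left(-66 + 3604\right) - 9410 = 3538 - 9410 = -5872$)
$\sqrt{29336 + F} = \sqrt{29336 - 5872} = \sqrt{23464} = 2 \sqrt{5866}$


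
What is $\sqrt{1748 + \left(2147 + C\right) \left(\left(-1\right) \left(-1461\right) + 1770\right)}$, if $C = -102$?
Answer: $\sqrt{6609143} \approx 2570.8$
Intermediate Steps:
$\sqrt{1748 + \left(2147 + C\right) \left(\left(-1\right) \left(-1461\right) + 1770\right)} = \sqrt{1748 + \left(2147 - 102\right) \left(\left(-1\right) \left(-1461\right) + 1770\right)} = \sqrt{1748 + 2045 \left(1461 + 1770\right)} = \sqrt{1748 + 2045 \cdot 3231} = \sqrt{1748 + 6607395} = \sqrt{6609143}$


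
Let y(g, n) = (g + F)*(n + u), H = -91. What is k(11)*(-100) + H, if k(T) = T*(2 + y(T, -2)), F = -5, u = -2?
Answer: 24109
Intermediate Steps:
y(g, n) = (-5 + g)*(-2 + n) (y(g, n) = (g - 5)*(n - 2) = (-5 + g)*(-2 + n))
k(T) = T*(22 - 4*T) (k(T) = T*(2 + (10 - 5*(-2) - 2*T + T*(-2))) = T*(2 + (10 + 10 - 2*T - 2*T)) = T*(2 + (20 - 4*T)) = T*(22 - 4*T))
k(11)*(-100) + H = (2*11*(11 - 2*11))*(-100) - 91 = (2*11*(11 - 22))*(-100) - 91 = (2*11*(-11))*(-100) - 91 = -242*(-100) - 91 = 24200 - 91 = 24109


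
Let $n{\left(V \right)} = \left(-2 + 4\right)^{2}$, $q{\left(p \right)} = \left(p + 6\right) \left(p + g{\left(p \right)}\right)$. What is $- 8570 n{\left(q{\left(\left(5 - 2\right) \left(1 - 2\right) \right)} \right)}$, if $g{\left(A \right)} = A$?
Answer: $-34280$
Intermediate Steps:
$q{\left(p \right)} = 2 p \left(6 + p\right)$ ($q{\left(p \right)} = \left(p + 6\right) \left(p + p\right) = \left(6 + p\right) 2 p = 2 p \left(6 + p\right)$)
$n{\left(V \right)} = 4$ ($n{\left(V \right)} = 2^{2} = 4$)
$- 8570 n{\left(q{\left(\left(5 - 2\right) \left(1 - 2\right) \right)} \right)} = \left(-8570\right) 4 = -34280$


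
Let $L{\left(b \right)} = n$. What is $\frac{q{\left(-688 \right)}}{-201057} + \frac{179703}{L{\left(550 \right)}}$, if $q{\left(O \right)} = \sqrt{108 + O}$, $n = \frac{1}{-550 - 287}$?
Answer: $-150411411 - \frac{2 i \sqrt{145}}{201057} \approx -1.5041 \cdot 10^{8} - 0.00011978 i$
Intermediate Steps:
$n = - \frac{1}{837}$ ($n = \frac{1}{-837} = - \frac{1}{837} \approx -0.0011947$)
$L{\left(b \right)} = - \frac{1}{837}$
$\frac{q{\left(-688 \right)}}{-201057} + \frac{179703}{L{\left(550 \right)}} = \frac{\sqrt{108 - 688}}{-201057} + \frac{179703}{- \frac{1}{837}} = \sqrt{-580} \left(- \frac{1}{201057}\right) + 179703 \left(-837\right) = 2 i \sqrt{145} \left(- \frac{1}{201057}\right) - 150411411 = - \frac{2 i \sqrt{145}}{201057} - 150411411 = -150411411 - \frac{2 i \sqrt{145}}{201057}$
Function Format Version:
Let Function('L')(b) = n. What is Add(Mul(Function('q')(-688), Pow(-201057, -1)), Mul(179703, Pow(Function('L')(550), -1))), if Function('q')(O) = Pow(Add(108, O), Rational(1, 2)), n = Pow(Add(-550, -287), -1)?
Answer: Add(-150411411, Mul(Rational(-2, 201057), I, Pow(145, Rational(1, 2)))) ≈ Add(-1.5041e+8, Mul(-0.00011978, I))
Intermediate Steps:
n = Rational(-1, 837) (n = Pow(-837, -1) = Rational(-1, 837) ≈ -0.0011947)
Function('L')(b) = Rational(-1, 837)
Add(Mul(Function('q')(-688), Pow(-201057, -1)), Mul(179703, Pow(Function('L')(550), -1))) = Add(Mul(Pow(Add(108, -688), Rational(1, 2)), Pow(-201057, -1)), Mul(179703, Pow(Rational(-1, 837), -1))) = Add(Mul(Pow(-580, Rational(1, 2)), Rational(-1, 201057)), Mul(179703, -837)) = Add(Mul(Mul(2, I, Pow(145, Rational(1, 2))), Rational(-1, 201057)), -150411411) = Add(Mul(Rational(-2, 201057), I, Pow(145, Rational(1, 2))), -150411411) = Add(-150411411, Mul(Rational(-2, 201057), I, Pow(145, Rational(1, 2))))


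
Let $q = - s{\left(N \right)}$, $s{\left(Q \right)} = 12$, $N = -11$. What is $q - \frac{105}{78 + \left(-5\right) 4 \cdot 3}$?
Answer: $- \frac{107}{6} \approx -17.833$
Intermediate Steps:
$q = -12$ ($q = \left(-1\right) 12 = -12$)
$q - \frac{105}{78 + \left(-5\right) 4 \cdot 3} = -12 - \frac{105}{78 + \left(-5\right) 4 \cdot 3} = -12 - \frac{105}{78 - 60} = -12 - \frac{105}{18} = -12 - \frac{35}{6} = - \frac{107}{6}$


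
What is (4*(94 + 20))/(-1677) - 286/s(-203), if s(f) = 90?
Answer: -86777/25155 ≈ -3.4497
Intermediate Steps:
(4*(94 + 20))/(-1677) - 286/s(-203) = (4*(94 + 20))/(-1677) - 286/90 = (4*114)*(-1/1677) - 286*1/90 = 456*(-1/1677) - 143/45 = -152/559 - 143/45 = -86777/25155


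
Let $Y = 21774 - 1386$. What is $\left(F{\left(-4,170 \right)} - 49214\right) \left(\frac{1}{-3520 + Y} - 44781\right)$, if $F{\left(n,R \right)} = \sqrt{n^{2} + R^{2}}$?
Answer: $\frac{18587288873549}{8434} - \frac{755365907 \sqrt{7229}}{8434} \approx 2.1962 \cdot 10^{9}$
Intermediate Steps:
$Y = 20388$ ($Y = 21774 - 1386 = 20388$)
$F{\left(n,R \right)} = \sqrt{R^{2} + n^{2}}$
$\left(F{\left(-4,170 \right)} - 49214\right) \left(\frac{1}{-3520 + Y} - 44781\right) = \left(\sqrt{170^{2} + \left(-4\right)^{2}} - 49214\right) \left(\frac{1}{-3520 + 20388} - 44781\right) = \left(\sqrt{28900 + 16} - 49214\right) \left(\frac{1}{16868} - 44781\right) = \left(\sqrt{28916} - 49214\right) \left(\frac{1}{16868} - 44781\right) = \left(2 \sqrt{7229} - 49214\right) \left(- \frac{755365907}{16868}\right) = \left(-49214 + 2 \sqrt{7229}\right) \left(- \frac{755365907}{16868}\right) = \frac{18587288873549}{8434} - \frac{755365907 \sqrt{7229}}{8434}$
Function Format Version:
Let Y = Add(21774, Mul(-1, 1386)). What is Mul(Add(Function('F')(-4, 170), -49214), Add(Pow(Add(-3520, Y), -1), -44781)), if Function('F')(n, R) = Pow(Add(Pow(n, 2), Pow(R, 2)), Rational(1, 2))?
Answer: Add(Rational(18587288873549, 8434), Mul(Rational(-755365907, 8434), Pow(7229, Rational(1, 2)))) ≈ 2.1962e+9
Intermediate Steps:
Y = 20388 (Y = Add(21774, -1386) = 20388)
Function('F')(n, R) = Pow(Add(Pow(R, 2), Pow(n, 2)), Rational(1, 2))
Mul(Add(Function('F')(-4, 170), -49214), Add(Pow(Add(-3520, Y), -1), -44781)) = Mul(Add(Pow(Add(Pow(170, 2), Pow(-4, 2)), Rational(1, 2)), -49214), Add(Pow(Add(-3520, 20388), -1), -44781)) = Mul(Add(Pow(Add(28900, 16), Rational(1, 2)), -49214), Add(Pow(16868, -1), -44781)) = Mul(Add(Pow(28916, Rational(1, 2)), -49214), Add(Rational(1, 16868), -44781)) = Mul(Add(Mul(2, Pow(7229, Rational(1, 2))), -49214), Rational(-755365907, 16868)) = Mul(Add(-49214, Mul(2, Pow(7229, Rational(1, 2)))), Rational(-755365907, 16868)) = Add(Rational(18587288873549, 8434), Mul(Rational(-755365907, 8434), Pow(7229, Rational(1, 2))))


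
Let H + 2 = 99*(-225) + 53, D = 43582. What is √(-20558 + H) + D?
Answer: 43582 + I*√42782 ≈ 43582.0 + 206.84*I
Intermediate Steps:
H = -22224 (H = -2 + (99*(-225) + 53) = -2 + (-22275 + 53) = -2 - 22222 = -22224)
√(-20558 + H) + D = √(-20558 - 22224) + 43582 = √(-42782) + 43582 = I*√42782 + 43582 = 43582 + I*√42782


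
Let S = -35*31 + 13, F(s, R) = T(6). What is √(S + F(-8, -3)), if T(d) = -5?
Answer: I*√1077 ≈ 32.818*I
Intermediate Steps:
F(s, R) = -5
S = -1072 (S = -1085 + 13 = -1072)
√(S + F(-8, -3)) = √(-1072 - 5) = √(-1077) = I*√1077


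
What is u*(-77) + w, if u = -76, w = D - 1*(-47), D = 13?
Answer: 5912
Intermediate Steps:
w = 60 (w = 13 - 1*(-47) = 13 + 47 = 60)
u*(-77) + w = -76*(-77) + 60 = 5852 + 60 = 5912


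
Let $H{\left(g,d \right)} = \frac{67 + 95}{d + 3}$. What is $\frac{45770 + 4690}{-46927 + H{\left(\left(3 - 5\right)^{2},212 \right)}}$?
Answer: $- \frac{10848900}{10089143} \approx -1.0753$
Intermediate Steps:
$H{\left(g,d \right)} = \frac{162}{3 + d}$
$\frac{45770 + 4690}{-46927 + H{\left(\left(3 - 5\right)^{2},212 \right)}} = \frac{45770 + 4690}{-46927 + \frac{162}{3 + 212}} = \frac{50460}{-46927 + \frac{162}{215}} = \frac{50460}{- \frac{10089143}{215}} = 50460 \left(- \frac{215}{10089143}\right) = - \frac{10848900}{10089143}$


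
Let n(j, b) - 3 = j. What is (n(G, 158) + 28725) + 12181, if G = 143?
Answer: 41052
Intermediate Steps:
n(j, b) = 3 + j
(n(G, 158) + 28725) + 12181 = ((3 + 143) + 28725) + 12181 = (146 + 28725) + 12181 = 28871 + 12181 = 41052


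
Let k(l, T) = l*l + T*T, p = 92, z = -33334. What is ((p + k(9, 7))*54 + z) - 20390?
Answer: -41736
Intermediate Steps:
k(l, T) = T² + l² (k(l, T) = l² + T² = T² + l²)
((p + k(9, 7))*54 + z) - 20390 = ((92 + (7² + 9²))*54 - 33334) - 20390 = ((92 + (49 + 81))*54 - 33334) - 20390 = ((92 + 130)*54 - 33334) - 20390 = (222*54 - 33334) - 20390 = (11988 - 33334) - 20390 = -21346 - 20390 = -41736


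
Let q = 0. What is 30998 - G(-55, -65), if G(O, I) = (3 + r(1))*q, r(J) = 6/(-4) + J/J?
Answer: 30998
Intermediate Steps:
r(J) = -½ (r(J) = 6*(-¼) + 1 = -3/2 + 1 = -½)
G(O, I) = 0 (G(O, I) = (3 - ½)*0 = (5/2)*0 = 0)
30998 - G(-55, -65) = 30998 - 1*0 = 30998 + 0 = 30998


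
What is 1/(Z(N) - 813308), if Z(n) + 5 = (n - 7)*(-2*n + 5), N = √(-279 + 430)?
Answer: -813650/662026267989 - 19*√151/662026267989 ≈ -1.2294e-6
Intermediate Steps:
N = √151 ≈ 12.288
Z(n) = -5 + (-7 + n)*(5 - 2*n) (Z(n) = -5 + (n - 7)*(-2*n + 5) = -5 + (-7 + n)*(5 - 2*n))
1/(Z(N) - 813308) = 1/((-40 - 2*(√151)² + 19*√151) - 813308) = 1/((-40 - 2*151 + 19*√151) - 813308) = 1/((-40 - 302 + 19*√151) - 813308) = 1/((-342 + 19*√151) - 813308) = 1/(-813650 + 19*√151)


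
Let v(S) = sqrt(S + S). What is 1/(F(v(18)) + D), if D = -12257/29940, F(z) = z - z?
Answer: -29940/12257 ≈ -2.4427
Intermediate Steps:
v(S) = sqrt(2)*sqrt(S) (v(S) = sqrt(2*S) = sqrt(2)*sqrt(S))
F(z) = 0
D = -12257/29940 (D = -12257*1/29940 = -12257/29940 ≈ -0.40939)
1/(F(v(18)) + D) = 1/(0 - 12257/29940) = 1/(-12257/29940) = -29940/12257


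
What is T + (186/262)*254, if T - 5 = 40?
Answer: 29517/131 ≈ 225.32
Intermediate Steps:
T = 45 (T = 5 + 40 = 45)
T + (186/262)*254 = 45 + (186/262)*254 = 45 + (186*(1/262))*254 = 45 + (93/131)*254 = 45 + 23622/131 = 29517/131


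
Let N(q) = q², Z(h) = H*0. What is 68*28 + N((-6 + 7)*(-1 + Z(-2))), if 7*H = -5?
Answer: 1905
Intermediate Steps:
H = -5/7 (H = (⅐)*(-5) = -5/7 ≈ -0.71429)
Z(h) = 0 (Z(h) = -5/7*0 = 0)
68*28 + N((-6 + 7)*(-1 + Z(-2))) = 68*28 + ((-6 + 7)*(-1 + 0))² = 1904 + (1*(-1))² = 1904 + (-1)² = 1904 + 1 = 1905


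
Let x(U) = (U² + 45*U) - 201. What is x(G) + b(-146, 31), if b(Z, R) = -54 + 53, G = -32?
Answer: -618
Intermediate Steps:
x(U) = -201 + U² + 45*U
b(Z, R) = -1
x(G) + b(-146, 31) = (-201 + (-32)² + 45*(-32)) - 1 = (-201 + 1024 - 1440) - 1 = -617 - 1 = -618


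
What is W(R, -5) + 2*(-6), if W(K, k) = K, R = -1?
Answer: -13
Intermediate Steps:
W(R, -5) + 2*(-6) = -1 + 2*(-6) = -1 - 12 = -13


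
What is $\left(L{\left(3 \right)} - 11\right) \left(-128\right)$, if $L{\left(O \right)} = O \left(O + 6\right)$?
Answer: $-2048$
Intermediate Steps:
$L{\left(O \right)} = O \left(6 + O\right)$
$\left(L{\left(3 \right)} - 11\right) \left(-128\right) = \left(3 \left(6 + 3\right) - 11\right) \left(-128\right) = \left(3 \cdot 9 - 11\right) \left(-128\right) = \left(27 - 11\right) \left(-128\right) = 16 \left(-128\right) = -2048$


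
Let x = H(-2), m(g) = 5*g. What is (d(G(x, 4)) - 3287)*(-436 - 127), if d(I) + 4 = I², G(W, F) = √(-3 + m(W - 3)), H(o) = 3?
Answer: 1854522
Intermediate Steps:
x = 3
G(W, F) = √(-18 + 5*W) (G(W, F) = √(-3 + 5*(W - 3)) = √(-3 + 5*(-3 + W)) = √(-3 + (-15 + 5*W)) = √(-18 + 5*W))
d(I) = -4 + I²
(d(G(x, 4)) - 3287)*(-436 - 127) = ((-4 + (√(-18 + 5*3))²) - 3287)*(-436 - 127) = ((-4 + (√(-18 + 15))²) - 3287)*(-563) = ((-4 + (√(-3))²) - 3287)*(-563) = ((-4 + (I*√3)²) - 3287)*(-563) = ((-4 - 3) - 3287)*(-563) = (-7 - 3287)*(-563) = -3294*(-563) = 1854522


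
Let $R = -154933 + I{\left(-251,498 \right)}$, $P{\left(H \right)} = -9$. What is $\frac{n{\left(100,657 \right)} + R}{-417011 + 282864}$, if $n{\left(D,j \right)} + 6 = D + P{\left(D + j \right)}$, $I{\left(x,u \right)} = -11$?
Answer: $\frac{154859}{134147} \approx 1.1544$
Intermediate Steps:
$n{\left(D,j \right)} = -15 + D$ ($n{\left(D,j \right)} = -6 + \left(D - 9\right) = -6 + \left(-9 + D\right) = -15 + D$)
$R = -154944$ ($R = -154933 - 11 = -154944$)
$\frac{n{\left(100,657 \right)} + R}{-417011 + 282864} = \frac{\left(-15 + 100\right) - 154944}{-417011 + 282864} = \frac{85 - 154944}{-134147} = \left(-154859\right) \left(- \frac{1}{134147}\right) = \frac{154859}{134147}$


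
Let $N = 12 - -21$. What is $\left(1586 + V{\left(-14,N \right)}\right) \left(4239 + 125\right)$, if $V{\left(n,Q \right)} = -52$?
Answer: $6694376$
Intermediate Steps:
$N = 33$ ($N = 12 + 21 = 33$)
$\left(1586 + V{\left(-14,N \right)}\right) \left(4239 + 125\right) = \left(1586 - 52\right) \left(4239 + 125\right) = 1534 \cdot 4364 = 6694376$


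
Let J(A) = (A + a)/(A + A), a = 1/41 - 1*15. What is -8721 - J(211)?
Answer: -150898779/17302 ≈ -8721.5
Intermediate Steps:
a = -614/41 (a = 1/41 - 15 = -614/41 ≈ -14.976)
J(A) = (-614/41 + A)/(2*A) (J(A) = (A - 614/41)/(A + A) = (-614/41 + A)/((2*A)) = (-614/41 + A)*(1/(2*A)) = (-614/41 + A)/(2*A))
-8721 - J(211) = -8721 - (-614 + 41*211)/(82*211) = -8721 - (-614 + 8651)/(82*211) = -8721 - 8037/(82*211) = -8721 - 1*8037/17302 = -8721 - 8037/17302 = -150898779/17302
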